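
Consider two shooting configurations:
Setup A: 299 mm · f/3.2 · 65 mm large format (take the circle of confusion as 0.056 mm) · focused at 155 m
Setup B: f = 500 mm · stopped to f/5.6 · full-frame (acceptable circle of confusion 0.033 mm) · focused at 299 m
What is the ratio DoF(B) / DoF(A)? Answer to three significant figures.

1.30

Setup A: H = 299²/(3.2×0.056) + 299 ≈ 499188.5 mm; DoF = Df − Dn = 224667 − 118312 ≈ 106355 mm.
Setup B: H = 500²/(5.6×0.033) + 500 ≈ 1353313.9 mm; DoF = Df − Dn = 383654 − 244951 ≈ 138703 mm.
Ratio = 138703 / 106355 ≈ 1.30.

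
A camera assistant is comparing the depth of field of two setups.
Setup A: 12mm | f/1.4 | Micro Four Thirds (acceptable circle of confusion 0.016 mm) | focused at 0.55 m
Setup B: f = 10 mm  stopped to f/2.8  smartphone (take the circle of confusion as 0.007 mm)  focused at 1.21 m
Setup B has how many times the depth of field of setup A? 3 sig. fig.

6.50

Setup A: H = 12²/(1.4×0.016) + 12 ≈ 6440.6 mm; DoF = Df − Dn = 600.233 − 507.526 ≈ 92.707 mm.
Setup B: H = 10²/(2.8×0.007) + 10 ≈ 5112.0 mm; DoF = Df − Dn = 1582.11 − 979.60 ≈ 602.51 mm.
Ratio = 602.51 / 92.707 ≈ 6.50.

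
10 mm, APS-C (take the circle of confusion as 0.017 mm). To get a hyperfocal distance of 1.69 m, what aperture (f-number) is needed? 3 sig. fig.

Rearrange H = f²/(N·c) + f for N: N = f² / ((H − f)·c).
N = 10² / ((1690 − 10) × 0.017) = 100 / 28.56 ≈ 3.50.

f/3.50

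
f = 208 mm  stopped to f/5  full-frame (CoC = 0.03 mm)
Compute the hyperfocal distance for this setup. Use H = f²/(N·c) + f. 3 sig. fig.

289 m

Hyperfocal distance H = f²/(N·c) + f = 208²/(5 × 0.03) + 208 = 43264/0.15 + 208 ≈ 288634.7 mm ≈ 289 m.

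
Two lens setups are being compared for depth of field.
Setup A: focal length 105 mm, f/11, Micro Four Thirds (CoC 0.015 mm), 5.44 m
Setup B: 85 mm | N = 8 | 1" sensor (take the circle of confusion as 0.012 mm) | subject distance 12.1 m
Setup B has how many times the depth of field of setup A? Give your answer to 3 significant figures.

4.53

Setup A: H = 105²/(11×0.015) + 105 ≈ 66923.2 mm; DoF = Df − Dn = 5912.04 − 5037.77 ≈ 874.27 mm.
Setup B: H = 85²/(8×0.012) + 85 ≈ 75345.4 mm; DoF = Df − Dn = 14398.7 − 10434.2 ≈ 3964.5 mm.
Ratio = 3964.5 / 874.27 ≈ 4.53.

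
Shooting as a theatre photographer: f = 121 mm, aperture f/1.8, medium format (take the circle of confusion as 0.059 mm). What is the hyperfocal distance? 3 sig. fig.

138 m

Hyperfocal distance H = f²/(N·c) + f = 121²/(1.8 × 0.059) + 121 = 14641/0.1062 + 121 ≈ 137983.5 mm ≈ 138 m.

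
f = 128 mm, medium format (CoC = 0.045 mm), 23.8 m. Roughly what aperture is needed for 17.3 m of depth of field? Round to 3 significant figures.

f/5

Write h = H − f = f²/(N·c). The thin-lens limits are Dn = s·h/(h + (s−f)) and Df = s·h/(h − (s−f)), so DoF = Df − Dn = 2·s·(s−f)·h / (h² − (s−f)²).
That is a quadratic in h: DoF·h² − 2·s·(s−f)·h − DoF·(s−f)² = 0 ⇒ h = (s−f)·(s + √(s² + DoF²)) / DoF = 23672 × (23800 + √(23800² + 17300²)) / 17300 = 23672 × (23800 + 29423.3) / 17300 ≈ 72827 mm.
Then N = f²/(c·h) = 128² / (0.045 × 72827) = 16384 / 3277.2 ≈ 5.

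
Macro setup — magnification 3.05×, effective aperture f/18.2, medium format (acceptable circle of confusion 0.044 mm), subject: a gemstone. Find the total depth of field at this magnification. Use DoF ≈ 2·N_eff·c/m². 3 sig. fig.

0.172 mm

At magnification m, DoF ≈ 2·N_eff·c/m² = 2 × 18.2 × 0.044 / 3.05² = 1.602 / 9.302 ≈ 0.172 mm.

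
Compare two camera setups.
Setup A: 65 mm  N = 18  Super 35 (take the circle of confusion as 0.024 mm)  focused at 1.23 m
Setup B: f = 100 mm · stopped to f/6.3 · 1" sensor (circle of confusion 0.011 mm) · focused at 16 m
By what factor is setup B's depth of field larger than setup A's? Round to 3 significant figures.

Setup A: H = 65²/(18×0.024) + 65 ≈ 9845.1 mm; DoF = Df − Dn = 1396.33 − 1099.08 ≈ 297.25 mm.
Setup B: H = 100²/(6.3×0.011) + 100 ≈ 144400.1 mm; DoF = Df − Dn = 17981.3 − 14412.0 ≈ 3569.3 mm.
Ratio = 3569.3 / 297.25 ≈ 12.0.

12.0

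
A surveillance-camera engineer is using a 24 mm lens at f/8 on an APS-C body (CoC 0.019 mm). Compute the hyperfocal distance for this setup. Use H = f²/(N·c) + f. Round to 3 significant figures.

Hyperfocal distance H = f²/(N·c) + f = 24²/(8 × 0.019) + 24 = 576/0.152 + 24 ≈ 3813.5 mm ≈ 3.81 m.

3.81 m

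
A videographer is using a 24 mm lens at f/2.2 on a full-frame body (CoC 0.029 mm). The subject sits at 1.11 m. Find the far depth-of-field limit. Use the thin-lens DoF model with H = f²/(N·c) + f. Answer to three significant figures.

Hyperfocal distance H = f²/(N·c) + f = 24²/(2.2 × 0.029) + 24 = 576/0.0638 + 24 ≈ 9052.2 mm ≈ 9.052 m.
Far limit Df = s·(H − f)/(H − s) = 1110 × (9052.2 − 24) / (9052.2 − 1110) = 1110 × 9028.2 / 7942.2 ≈ 1261.8 mm ≈ 1.26 m.

1.26 m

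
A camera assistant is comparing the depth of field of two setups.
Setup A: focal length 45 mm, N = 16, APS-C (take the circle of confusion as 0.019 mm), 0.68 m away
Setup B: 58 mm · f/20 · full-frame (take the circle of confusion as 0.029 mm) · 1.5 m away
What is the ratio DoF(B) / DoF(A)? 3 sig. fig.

Setup A: H = 45²/(16×0.019) + 45 ≈ 6706.2 mm; DoF = Df − Dn = 751.65 − 620.82 ≈ 130.83 mm.
Setup B: H = 58²/(20×0.029) + 58 ≈ 5858.0 mm; DoF = Df − Dn = 1996.33 − 1201.33 ≈ 795.00 mm.
Ratio = 795.00 / 130.83 ≈ 6.08.

6.08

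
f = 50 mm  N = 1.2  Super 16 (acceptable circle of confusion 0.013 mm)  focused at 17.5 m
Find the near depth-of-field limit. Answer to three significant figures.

Hyperfocal distance H = f²/(N·c) + f = 50²/(1.2 × 0.013) + 50 = 2500/0.0156 + 50 ≈ 160306.4 mm ≈ 160.3 m.
Near limit Dn = s·(H − f)/(H + s − 2f) = 17500 × (160306.4 − 50) / (160306.4 + 17500 − 2 × 50) = 17500 × 160256.4 / 177706.4 ≈ 15782 mm ≈ 15.8 m.

15.8 m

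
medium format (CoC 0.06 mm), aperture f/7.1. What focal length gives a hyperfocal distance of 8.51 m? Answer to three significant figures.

60.0 mm

From H = f²/(N·c) + f, with f ≪ H: f ≈ √(H·N·c) = √(8510 × 7.1 × 0.06) = √3625.3 ≈ 60.21 mm.
Exact: f² + N·c·f − N·c·H = 0 ⇒ f = (−N·c + √((N·c)² + 4·N·c·H))/2 = (−0.426 + √14501)/2 ≈ 59.998 mm ≈ 60.0 mm.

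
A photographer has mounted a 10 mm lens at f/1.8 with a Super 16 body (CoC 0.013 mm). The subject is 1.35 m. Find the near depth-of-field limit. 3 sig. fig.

1.03 m

Hyperfocal distance H = f²/(N·c) + f = 10²/(1.8 × 0.013) + 10 = 100/0.0234 + 10 ≈ 4283.5 mm ≈ 4.284 m.
Near limit Dn = s·(H − f)/(H + s − 2f) = 1350 × (4283.5 − 10) / (4283.5 + 1350 − 2 × 10) = 1350 × 4273.5 / 5613.5 ≈ 1027.7 mm ≈ 1.03 m.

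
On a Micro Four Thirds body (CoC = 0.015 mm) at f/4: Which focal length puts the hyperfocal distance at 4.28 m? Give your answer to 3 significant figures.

From H = f²/(N·c) + f, with f ≪ H: f ≈ √(H·N·c) = √(4280 × 4 × 0.015) = √256.80 ≈ 16.02 mm.
The +f correction barely moves this — solving exactly, f² + N·c·f − N·c·H = 0 ⇒ f = (−N·c + √((N·c)² + 4·N·c·H))/2 = (−0.06 + √1027.2)/2 ≈ 15.995 mm, so f ≈ 16.0 mm.

16.0 mm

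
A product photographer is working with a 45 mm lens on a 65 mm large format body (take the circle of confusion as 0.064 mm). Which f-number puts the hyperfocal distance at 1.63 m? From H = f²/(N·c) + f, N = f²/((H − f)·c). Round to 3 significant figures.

f/20

Rearrange H = f²/(N·c) + f for N: N = f² / ((H − f)·c).
N = 45² / ((1630 − 45) × 0.064) = 2025 / 101.4 ≈ 20.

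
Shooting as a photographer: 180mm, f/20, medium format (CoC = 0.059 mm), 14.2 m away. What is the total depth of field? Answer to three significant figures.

19.6 m

Hyperfocal distance H = f²/(N·c) + f = 180²/(20 × 0.059) + 180 = 32400/1.18 + 180 ≈ 27637.6 mm ≈ 27.64 m.
Near limit Dn = s·(H − f)/(H + s − 2f) = 14200 × (27637.6 − 180) / (27637.6 + 14200 − 2 × 180) = 14200 × 27457.6 / 41477.6 ≈ 9400 mm.
Far limit Df = s·(H − f)/(H − s) = 14200 × (27637.6 − 180) / (27637.6 − 14200) = 14200 × 27457.6 / 13437.6 ≈ 29015 mm.
Depth of field = Df − Dn = 29015 − 9400 ≈ 19615 mm ≈ 19.6 m.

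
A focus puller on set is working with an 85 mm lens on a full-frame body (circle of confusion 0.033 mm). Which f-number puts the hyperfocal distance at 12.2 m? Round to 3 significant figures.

Rearrange H = f²/(N·c) + f for N: N = f² / ((H − f)·c).
N = 85² / ((12200 − 85) × 0.033) = 7225 / 399.8 ≈ 18.1.

f/18.1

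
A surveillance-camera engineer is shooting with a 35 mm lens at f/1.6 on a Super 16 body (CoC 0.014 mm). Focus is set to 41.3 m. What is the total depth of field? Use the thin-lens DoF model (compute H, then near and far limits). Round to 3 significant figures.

Hyperfocal distance H = f²/(N·c) + f = 35²/(1.6 × 0.014) + 35 = 1225/0.0224 + 35 ≈ 54722.5 mm ≈ 54.72 m.
Near limit Dn = s·(H − f)/(H + s − 2f) = 41300 × (54722.5 − 35) / (54722.5 + 41300 − 2 × 35) = 41300 × 54687.5 / 95952.5 ≈ 23539 mm.
Far limit Df = s·(H − f)/(H − s) = 41300 × (54722.5 − 35) / (54722.5 − 41300) = 41300 × 54687.5 / 13422.5 ≈ 168269 mm.
Depth of field = Df − Dn = 168269 − 23539 ≈ 144730 mm ≈ 145 m.

145 m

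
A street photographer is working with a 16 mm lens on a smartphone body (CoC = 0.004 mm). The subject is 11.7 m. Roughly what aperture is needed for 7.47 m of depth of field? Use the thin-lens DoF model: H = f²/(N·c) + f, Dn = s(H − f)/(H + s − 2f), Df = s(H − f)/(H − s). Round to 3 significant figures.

Write h = H − f = f²/(N·c). The thin-lens limits are Dn = s·h/(h + (s−f)) and Df = s·h/(h − (s−f)), so DoF = Df − Dn = 2·s·(s−f)·h / (h² − (s−f)²).
That is a quadratic in h: DoF·h² − 2·s·(s−f)·h − DoF·(s−f)² = 0 ⇒ h = (s−f)·(s + √(s² + DoF²)) / DoF = 11684 × (11700 + √(11700² + 7470²)) / 7470 = 11684 × (11700 + 13881.3) / 7470 ≈ 40012 mm.
Then N = f²/(c·h) = 16² / (0.004 × 40012) = 256 / 160.05 ≈ 1.60.

f/1.60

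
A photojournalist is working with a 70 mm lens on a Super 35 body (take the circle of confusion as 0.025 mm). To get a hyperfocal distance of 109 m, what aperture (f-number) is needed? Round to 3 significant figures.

f/1.80

Rearrange H = f²/(N·c) + f for N: N = f² / ((H − f)·c).
N = 70² / ((109000 − 70) × 0.025) = 4900 / 2723 ≈ 1.80.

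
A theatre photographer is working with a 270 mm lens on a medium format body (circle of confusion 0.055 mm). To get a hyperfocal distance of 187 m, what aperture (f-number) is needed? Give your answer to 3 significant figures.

Rearrange H = f²/(N·c) + f for N: N = f² / ((H − f)·c).
N = 270² / ((187000 − 270) × 0.055) = 72900 / 10270 ≈ 7.10.

f/7.10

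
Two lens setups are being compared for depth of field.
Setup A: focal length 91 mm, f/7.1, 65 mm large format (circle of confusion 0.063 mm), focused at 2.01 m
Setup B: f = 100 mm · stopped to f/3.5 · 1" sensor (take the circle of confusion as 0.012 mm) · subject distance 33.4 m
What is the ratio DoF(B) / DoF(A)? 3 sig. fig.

Setup A: H = 91²/(7.1×0.063) + 91 ≈ 18604.3 mm; DoF = Df − Dn = 2242.44 − 1821.22 ≈ 421.22 mm.
Setup B: H = 100²/(3.5×0.012) + 100 ≈ 238195.2 mm; DoF = Df − Dn = 38830.9 − 29301.8 ≈ 9529.1 mm.
Ratio = 9529.1 / 421.22 ≈ 22.6.

22.6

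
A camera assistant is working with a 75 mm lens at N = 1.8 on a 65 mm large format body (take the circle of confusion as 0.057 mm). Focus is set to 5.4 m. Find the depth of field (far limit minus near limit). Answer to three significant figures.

1.06 m

Hyperfocal distance H = f²/(N·c) + f = 75²/(1.8 × 0.057) + 75 = 5625/0.1026 + 75 ≈ 54899.6 mm ≈ 54.90 m.
Near limit Dn = s·(H − f)/(H + s − 2f) = 5400 × (54899.6 − 75) / (54899.6 + 5400 − 2 × 75) = 5400 × 54824.6 / 60149.6 ≈ 4921.9 mm.
Far limit Df = s·(H − f)/(H − s) = 5400 × (54899.6 − 75) / (54899.6 − 5400) = 5400 × 54824.6 / 49499.6 ≈ 5980.9 mm.
Depth of field = Df − Dn = 5980.9 − 4921.9 ≈ 1059.0 mm ≈ 1.06 m.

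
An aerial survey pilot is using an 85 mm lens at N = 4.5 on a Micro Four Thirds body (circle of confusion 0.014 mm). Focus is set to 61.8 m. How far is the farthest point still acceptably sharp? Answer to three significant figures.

Hyperfocal distance H = f²/(N·c) + f = 85²/(4.5 × 0.014) + 85 = 7225/0.063 + 85 ≈ 114767.5 mm ≈ 114.8 m.
Far limit Df = s·(H − f)/(H − s) = 61800 × (114767.5 − 85) / (114767.5 − 61800) = 61800 × 114682.5 / 52967.5 ≈ 133806 mm ≈ 134 m.

134 m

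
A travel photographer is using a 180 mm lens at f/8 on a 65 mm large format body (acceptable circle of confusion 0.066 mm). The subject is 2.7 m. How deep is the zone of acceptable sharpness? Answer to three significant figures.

Hyperfocal distance H = f²/(N·c) + f = 180²/(8 × 0.066) + 180 = 32400/0.528 + 180 ≈ 61543.6 mm ≈ 61.54 m.
Near limit Dn = s·(H − f)/(H + s − 2f) = 2700 × (61543.6 − 180) / (61543.6 + 2700 − 2 × 180) = 2700 × 61363.6 / 63883.6 ≈ 2593.49 mm.
Far limit Df = s·(H − f)/(H − s) = 2700 × (61543.6 − 180) / (61543.6 − 2700) = 2700 × 61363.6 / 58843.6 ≈ 2815.63 mm.
Depth of field = Df − Dn = 2815.63 − 2593.49 ≈ 222.14 mm.

222 mm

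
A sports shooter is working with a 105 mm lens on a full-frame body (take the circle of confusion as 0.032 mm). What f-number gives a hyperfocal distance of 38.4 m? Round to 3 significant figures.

f/9

Rearrange H = f²/(N·c) + f for N: N = f² / ((H − f)·c).
N = 105² / ((38400 − 105) × 0.032) = 11025 / 1225 ≈ 9.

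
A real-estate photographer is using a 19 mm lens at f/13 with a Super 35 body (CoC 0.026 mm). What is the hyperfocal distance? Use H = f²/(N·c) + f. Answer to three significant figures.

1.09 m

Hyperfocal distance H = f²/(N·c) + f = 19²/(13 × 0.026) + 19 = 361/0.338 + 19 ≈ 1087.0 mm ≈ 1.09 m.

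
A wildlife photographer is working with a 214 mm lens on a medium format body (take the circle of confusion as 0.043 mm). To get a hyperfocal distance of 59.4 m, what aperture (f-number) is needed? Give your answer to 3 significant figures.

f/18

Rearrange H = f²/(N·c) + f for N: N = f² / ((H − f)·c).
N = 214² / ((59400 − 214) × 0.043) = 45796 / 2545 ≈ 18.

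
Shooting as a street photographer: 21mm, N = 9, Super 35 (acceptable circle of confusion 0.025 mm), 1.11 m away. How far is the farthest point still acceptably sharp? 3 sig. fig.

Hyperfocal distance H = f²/(N·c) + f = 21²/(9 × 0.025) + 21 = 441/0.225 + 21 ≈ 1981.0 mm ≈ 1.981 m.
Far limit Df = s·(H − f)/(H − s) = 1110 × (1981.0 − 21) / (1981.0 − 1110) = 1110 × 1960.0 / 871.0 ≈ 2497.8 mm ≈ 2.50 m.

2.50 m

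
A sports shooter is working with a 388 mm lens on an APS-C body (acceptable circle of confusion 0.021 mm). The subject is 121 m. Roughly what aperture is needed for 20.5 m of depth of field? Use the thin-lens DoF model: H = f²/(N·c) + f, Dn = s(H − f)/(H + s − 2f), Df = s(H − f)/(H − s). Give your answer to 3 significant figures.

Write h = H − f = f²/(N·c). The thin-lens limits are Dn = s·h/(h + (s−f)) and Df = s·h/(h − (s−f)), so DoF = Df − Dn = 2·s·(s−f)·h / (h² − (s−f)²).
That is a quadratic in h: DoF·h² − 2·s·(s−f)·h − DoF·(s−f)² = 0 ⇒ h = (s−f)·(s + √(s² + DoF²)) / DoF = 120612 × (121000 + √(121000² + 20500²)) / 20500 = 120612 × (121000 + 122724) / 20500 ≈ 1433955 mm.
Then N = f²/(c·h) = 388² / (0.021 × 1433955) = 150544 / 30113 ≈ 5.

f/5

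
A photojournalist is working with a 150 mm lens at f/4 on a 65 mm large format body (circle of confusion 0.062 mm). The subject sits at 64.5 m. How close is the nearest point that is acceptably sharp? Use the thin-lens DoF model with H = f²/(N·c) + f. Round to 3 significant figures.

37.7 m

Hyperfocal distance H = f²/(N·c) + f = 150²/(4 × 0.062) + 150 = 22500/0.248 + 150 ≈ 90875.8 mm ≈ 90.88 m.
Near limit Dn = s·(H − f)/(H + s − 2f) = 64500 × (90875.8 − 150) / (90875.8 + 64500 − 2 × 150) = 64500 × 90725.8 / 155075.8 ≈ 37735 mm ≈ 37.7 m.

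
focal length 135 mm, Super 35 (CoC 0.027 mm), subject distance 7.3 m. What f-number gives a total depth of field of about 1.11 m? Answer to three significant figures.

f/7.12

Write h = H − f = f²/(N·c). The thin-lens limits are Dn = s·h/(h + (s−f)) and Df = s·h/(h − (s−f)), so DoF = Df − Dn = 2·s·(s−f)·h / (h² − (s−f)²).
That is a quadratic in h: DoF·h² − 2·s·(s−f)·h − DoF·(s−f)² = 0 ⇒ h = (s−f)·(s + √(s² + DoF²)) / DoF = 7165 × (7300 + √(7300² + 1110²)) / 1110 = 7165 × (7300 + 7383.91) / 1110 ≈ 94784 mm.
Then N = f²/(c·h) = 135² / (0.027 × 94784) = 18225 / 2559.2 ≈ 7.12.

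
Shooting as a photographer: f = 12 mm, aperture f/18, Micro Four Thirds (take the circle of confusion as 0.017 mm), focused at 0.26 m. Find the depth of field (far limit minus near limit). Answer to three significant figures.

379 mm

Hyperfocal distance H = f²/(N·c) + f = 12²/(18 × 0.017) + 12 = 144/0.306 + 12 ≈ 482.6 mm ≈ 0.483 m.
Near limit Dn = s·(H − f)/(H + s − 2f) = 260 × (482.6 − 12) / (482.6 + 260 − 2 × 12) = 260 × 470.6 / 718.6 ≈ 170.27 mm.
Far limit Df = s·(H − f)/(H − s) = 260 × (482.6 − 12) / (482.6 − 260) = 260 × 470.6 / 222.6 ≈ 549.68 mm.
Depth of field = Df − Dn = 549.68 − 170.27 ≈ 379.41 mm.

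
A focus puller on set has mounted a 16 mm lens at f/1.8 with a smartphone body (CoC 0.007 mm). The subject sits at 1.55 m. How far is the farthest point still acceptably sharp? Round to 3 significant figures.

1.68 m

Hyperfocal distance H = f²/(N·c) + f = 16²/(1.8 × 0.007) + 16 = 256/0.0126 + 16 ≈ 20333.5 mm ≈ 20.33 m.
Far limit Df = s·(H − f)/(H − s) = 1550 × (20333.5 − 16) / (20333.5 − 1550) = 1550 × 20317.5 / 18783.5 ≈ 1676.6 mm ≈ 1.68 m.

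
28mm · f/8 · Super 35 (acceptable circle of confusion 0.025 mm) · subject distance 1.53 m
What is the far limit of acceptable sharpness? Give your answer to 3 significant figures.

2.48 m

Hyperfocal distance H = f²/(N·c) + f = 28²/(8 × 0.025) + 28 = 784/0.2 + 28 ≈ 3948.0 mm ≈ 3.948 m.
Far limit Df = s·(H − f)/(H − s) = 1530 × (3948.0 − 28) / (3948.0 − 1530) = 1530 × 3920.0 / 2418.0 ≈ 2480.4 mm ≈ 2.48 m.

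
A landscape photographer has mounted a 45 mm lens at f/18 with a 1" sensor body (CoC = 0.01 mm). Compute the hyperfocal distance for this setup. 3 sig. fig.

Hyperfocal distance H = f²/(N·c) + f = 45²/(18 × 0.01) + 45 = 2025/0.18 + 45 ≈ 11295.0 mm ≈ 11.3 m.

11.3 m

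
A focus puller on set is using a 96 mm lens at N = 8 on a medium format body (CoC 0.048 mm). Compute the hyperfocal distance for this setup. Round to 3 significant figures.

24.1 m

Hyperfocal distance H = f²/(N·c) + f = 96²/(8 × 0.048) + 96 = 9216/0.384 + 96 ≈ 24096.0 mm ≈ 24.1 m.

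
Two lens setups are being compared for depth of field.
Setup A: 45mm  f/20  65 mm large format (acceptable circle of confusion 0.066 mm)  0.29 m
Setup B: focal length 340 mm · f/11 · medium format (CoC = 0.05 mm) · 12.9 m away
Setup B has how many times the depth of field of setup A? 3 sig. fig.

16.3

Setup A: H = 45²/(20×0.066) + 45 ≈ 1579.1 mm; DoF = Df − Dn = 345.116 − 250.064 ≈ 95.052 mm.
Setup B: H = 340²/(11×0.05) + 340 ≈ 210521.8 mm; DoF = Df − Dn = 13719.9 − 12172.6 ≈ 1547.3 mm.
Ratio = 1547.3 / 95.052 ≈ 16.3.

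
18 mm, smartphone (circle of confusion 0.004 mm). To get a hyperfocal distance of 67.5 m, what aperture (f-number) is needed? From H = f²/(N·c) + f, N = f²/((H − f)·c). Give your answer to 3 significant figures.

f/1.20

Rearrange H = f²/(N·c) + f for N: N = f² / ((H − f)·c).
N = 18² / ((67500 − 18) × 0.004) = 324 / 269.9 ≈ 1.20.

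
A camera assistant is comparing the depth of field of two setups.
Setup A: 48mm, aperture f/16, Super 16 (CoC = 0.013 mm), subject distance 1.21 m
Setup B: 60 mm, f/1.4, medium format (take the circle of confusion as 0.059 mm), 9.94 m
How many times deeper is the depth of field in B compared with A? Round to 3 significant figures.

18.5

Setup A: H = 48²/(16×0.013) + 48 ≈ 11124.9 mm; DoF = Df − Dn = 1351.81 − 1095.12 ≈ 256.69 mm.
Setup B: H = 60²/(1.4×0.059) + 60 ≈ 43643.5 mm; DoF = Df − Dn = 12853.9 − 8103.1 ≈ 4750.8 mm.
Ratio = 4750.8 / 256.69 ≈ 18.5.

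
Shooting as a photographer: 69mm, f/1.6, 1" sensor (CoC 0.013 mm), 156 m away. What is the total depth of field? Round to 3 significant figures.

397 m

Hyperfocal distance H = f²/(N·c) + f = 69²/(1.6 × 0.013) + 69 = 4761/0.0208 + 69 ≈ 228963.2 mm ≈ 229.0 m.
Near limit Dn = s·(H − f)/(H + s − 2f) = 156000 × (228963.2 − 69) / (228963.2 + 156000 − 2 × 69) = 156000 × 228894.2 / 384825.2 ≈ 92789 mm.
Far limit Df = s·(H − f)/(H − s) = 156000 × (228963.2 − 69) / (228963.2 − 156000) = 156000 × 228894.2 / 72963.2 ≈ 489390 mm.
Depth of field = Df − Dn = 489390 − 92789 ≈ 396601 mm ≈ 397 m.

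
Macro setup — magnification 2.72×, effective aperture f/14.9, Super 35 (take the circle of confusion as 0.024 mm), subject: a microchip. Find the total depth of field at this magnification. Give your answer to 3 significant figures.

0.0967 mm

At magnification m, DoF ≈ 2·N_eff·c/m² = 2 × 14.9 × 0.024 / 2.72² = 0.7152 / 7.398 ≈ 0.0967 mm.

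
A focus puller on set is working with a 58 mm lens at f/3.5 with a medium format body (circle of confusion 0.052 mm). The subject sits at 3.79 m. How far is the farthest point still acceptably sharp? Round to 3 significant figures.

Hyperfocal distance H = f²/(N·c) + f = 58²/(3.5 × 0.052) + 58 = 3364/0.182 + 58 ≈ 18541.5 mm ≈ 18.54 m.
Far limit Df = s·(H − f)/(H − s) = 3790 × (18541.5 − 58) / (18541.5 − 3790) = 3790 × 18483.5 / 14751.5 ≈ 4748.8 mm ≈ 4.75 m.

4.75 m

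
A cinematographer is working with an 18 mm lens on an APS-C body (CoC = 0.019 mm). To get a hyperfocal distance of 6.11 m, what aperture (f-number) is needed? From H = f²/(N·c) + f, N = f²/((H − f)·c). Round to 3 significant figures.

f/2.80

Rearrange H = f²/(N·c) + f for N: N = f² / ((H − f)·c).
N = 18² / ((6110 − 18) × 0.019) = 324 / 115.7 ≈ 2.80.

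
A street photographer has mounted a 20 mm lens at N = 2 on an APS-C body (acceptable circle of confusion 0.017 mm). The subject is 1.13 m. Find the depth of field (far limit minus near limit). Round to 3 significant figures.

Hyperfocal distance H = f²/(N·c) + f = 20²/(2 × 0.017) + 20 = 400/0.034 + 20 ≈ 11784.7 mm ≈ 11.78 m.
Near limit Dn = s·(H − f)/(H + s − 2f) = 1130 × (11784.7 − 20) / (11784.7 + 1130 − 2 × 20) = 1130 × 11764.7 / 12874.7 ≈ 1032.58 mm.
Far limit Df = s·(H − f)/(H − s) = 1130 × (11784.7 − 20) / (11784.7 − 1130) = 1130 × 11764.7 / 10654.7 ≈ 1247.72 mm.
Depth of field = Df − Dn = 1247.72 − 1032.58 ≈ 215.14 mm.

215 mm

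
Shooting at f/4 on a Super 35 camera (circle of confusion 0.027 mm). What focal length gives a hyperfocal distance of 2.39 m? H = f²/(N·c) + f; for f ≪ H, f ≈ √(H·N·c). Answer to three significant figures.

16.0 mm

From H = f²/(N·c) + f, with f ≪ H: f ≈ √(H·N·c) = √(2390 × 4 × 0.027) = √258.12 ≈ 16.07 mm.
Exact: f² + N·c·f − N·c·H = 0 ⇒ f = (−N·c + √((N·c)² + 4·N·c·H))/2 = (−0.108 + √1032.5)/2 ≈ 16.012 mm ≈ 16.0 mm.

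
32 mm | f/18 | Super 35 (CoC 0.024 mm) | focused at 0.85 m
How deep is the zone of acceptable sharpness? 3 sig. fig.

Hyperfocal distance H = f²/(N·c) + f = 32²/(18 × 0.024) + 32 = 1024/0.432 + 32 ≈ 2402.4 mm ≈ 2.402 m.
Near limit Dn = s·(H − f)/(H + s − 2f) = 850 × (2402.4 − 32) / (2402.4 + 850 − 2 × 32) = 850 × 2370.4 / 3188.4 ≈ 631.93 mm.
Far limit Df = s·(H − f)/(H − s) = 850 × (2402.4 − 32) / (2402.4 − 850) = 850 × 2370.4 / 1552.4 ≈ 1297.90 mm.
Depth of field = Df − Dn = 1297.90 − 631.93 ≈ 665.97 mm ≈ 0.666 m.

0.666 m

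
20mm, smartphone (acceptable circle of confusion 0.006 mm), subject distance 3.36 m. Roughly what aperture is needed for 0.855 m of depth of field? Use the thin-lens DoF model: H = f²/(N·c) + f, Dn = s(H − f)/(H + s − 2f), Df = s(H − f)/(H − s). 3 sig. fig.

Write h = H − f = f²/(N·c). The thin-lens limits are Dn = s·h/(h + (s−f)) and Df = s·h/(h − (s−f)), so DoF = Df − Dn = 2·s·(s−f)·h / (h² − (s−f)²).
That is a quadratic in h: DoF·h² − 2·s·(s−f)·h − DoF·(s−f)² = 0 ⇒ h = (s−f)·(s + √(s² + DoF²)) / DoF = 3340 × (3360 + √(3360² + 855²)) / 855 = 3340 × (3360 + 3467.08) / 855 ≈ 26670 mm.
Then N = f²/(c·h) = 20² / (0.006 × 26670) = 400 / 160.02 ≈ 2.50.

f/2.50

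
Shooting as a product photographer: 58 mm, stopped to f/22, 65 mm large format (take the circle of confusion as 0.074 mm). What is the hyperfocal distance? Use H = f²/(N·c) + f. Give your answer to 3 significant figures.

2.12 m

Hyperfocal distance H = f²/(N·c) + f = 58²/(22 × 0.074) + 58 = 3364/1.628 + 58 ≈ 2124.3 mm ≈ 2.12 m.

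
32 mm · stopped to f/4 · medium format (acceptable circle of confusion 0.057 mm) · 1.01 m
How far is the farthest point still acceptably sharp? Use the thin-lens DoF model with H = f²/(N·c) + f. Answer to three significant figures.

Hyperfocal distance H = f²/(N·c) + f = 32²/(4 × 0.057) + 32 = 1024/0.228 + 32 ≈ 4523.2 mm ≈ 4.523 m.
Far limit Df = s·(H − f)/(H − s) = 1010 × (4523.2 − 32) / (4523.2 − 1010) = 1010 × 4491.2 / 3513.2 ≈ 1291.2 mm ≈ 1.29 m.

1.29 m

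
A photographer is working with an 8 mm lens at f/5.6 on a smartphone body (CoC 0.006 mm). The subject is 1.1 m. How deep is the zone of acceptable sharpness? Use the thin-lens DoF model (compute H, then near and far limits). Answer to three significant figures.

1.88 m

Hyperfocal distance H = f²/(N·c) + f = 8²/(5.6 × 0.006) + 8 = 64/0.0336 + 8 ≈ 1912.8 mm ≈ 1.913 m.
Near limit Dn = s·(H − f)/(H + s − 2f) = 1100 × (1912.8 − 8) / (1912.8 + 1100 − 2 × 8) = 1100 × 1904.8 / 2996.8 ≈ 699.2 mm.
Far limit Df = s·(H − f)/(H − s) = 1100 × (1912.8 − 8) / (1912.8 − 1100) = 1100 × 1904.8 / 812.8 ≈ 2577.9 mm.
Depth of field = Df − Dn = 2577.9 − 699.2 ≈ 1878.7 mm ≈ 1.88 m.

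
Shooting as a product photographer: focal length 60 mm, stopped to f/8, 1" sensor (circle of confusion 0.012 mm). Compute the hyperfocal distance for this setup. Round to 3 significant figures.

37.6 m

Hyperfocal distance H = f²/(N·c) + f = 60²/(8 × 0.012) + 60 = 3600/0.096 + 60 ≈ 37560.0 mm ≈ 37.6 m.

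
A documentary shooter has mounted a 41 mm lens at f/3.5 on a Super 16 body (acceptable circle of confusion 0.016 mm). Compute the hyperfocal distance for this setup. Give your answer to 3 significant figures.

30.1 m

Hyperfocal distance H = f²/(N·c) + f = 41²/(3.5 × 0.016) + 41 = 1681/0.056 + 41 ≈ 30058.9 mm ≈ 30.1 m.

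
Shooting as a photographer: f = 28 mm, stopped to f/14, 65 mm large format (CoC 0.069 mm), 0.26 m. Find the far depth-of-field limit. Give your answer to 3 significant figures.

364 mm

Hyperfocal distance H = f²/(N·c) + f = 28²/(14 × 0.069) + 28 = 784/0.966 + 28 ≈ 839.6 mm ≈ 0.840 m.
Far limit Df = s·(H − f)/(H − s) = 260 × (839.6 − 28) / (839.6 − 260) = 260 × 811.6 / 579.6 ≈ 364.07 mm.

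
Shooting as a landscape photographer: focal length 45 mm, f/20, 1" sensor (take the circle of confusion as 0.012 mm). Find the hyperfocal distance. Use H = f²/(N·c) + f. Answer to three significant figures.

Hyperfocal distance H = f²/(N·c) + f = 45²/(20 × 0.012) + 45 = 2025/0.24 + 45 ≈ 8482.5 mm ≈ 8.48 m.

8.48 m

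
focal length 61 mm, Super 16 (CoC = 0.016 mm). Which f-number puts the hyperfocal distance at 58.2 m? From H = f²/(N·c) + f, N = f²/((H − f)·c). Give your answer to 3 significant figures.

f/4

Rearrange H = f²/(N·c) + f for N: N = f² / ((H − f)·c).
N = 61² / ((58200 − 61) × 0.016) = 3721 / 930.2 ≈ 4.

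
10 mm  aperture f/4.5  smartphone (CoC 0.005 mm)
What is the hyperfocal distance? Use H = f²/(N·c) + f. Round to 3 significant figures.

Hyperfocal distance H = f²/(N·c) + f = 10²/(4.5 × 0.005) + 10 = 100/0.0225 + 10 ≈ 4454.4 mm ≈ 4.45 m.

4.45 m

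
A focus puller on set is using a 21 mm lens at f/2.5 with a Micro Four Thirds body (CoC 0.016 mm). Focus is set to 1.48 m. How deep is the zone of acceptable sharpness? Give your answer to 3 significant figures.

Hyperfocal distance H = f²/(N·c) + f = 21²/(2.5 × 0.016) + 21 = 441/0.04 + 21 ≈ 11046.0 mm ≈ 11.05 m.
Near limit Dn = s·(H − f)/(H + s − 2f) = 1480 × (11046.0 − 21) / (11046.0 + 1480 − 2 × 21) = 1480 × 11025.0 / 12484.0 ≈ 1307.03 mm.
Far limit Df = s·(H − f)/(H − s) = 1480 × (11046.0 − 21) / (11046.0 − 1480) = 1480 × 11025.0 / 9566.0 ≈ 1705.73 mm.
Depth of field = Df − Dn = 1705.73 − 1307.03 ≈ 398.70 mm.

399 mm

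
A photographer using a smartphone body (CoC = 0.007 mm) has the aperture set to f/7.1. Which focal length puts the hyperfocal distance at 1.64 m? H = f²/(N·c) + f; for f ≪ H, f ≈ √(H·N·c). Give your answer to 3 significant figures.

From H = f²/(N·c) + f, with f ≪ H: f ≈ √(H·N·c) = √(1640 × 7.1 × 0.007) = √81.508 ≈ 9.028 mm.
Exact: f² + N·c·f − N·c·H = 0 ⇒ f = (−N·c + √((N·c)² + 4·N·c·H))/2 = (−0.0497 + √326.03)/2 ≈ 9.0034 mm ≈ 9.00 mm.

9.00 mm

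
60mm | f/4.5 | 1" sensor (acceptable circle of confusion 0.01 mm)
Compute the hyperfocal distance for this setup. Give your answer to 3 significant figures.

Hyperfocal distance H = f²/(N·c) + f = 60²/(4.5 × 0.01) + 60 = 3600/0.045 + 60 ≈ 80060.0 mm ≈ 80.1 m.

80.1 m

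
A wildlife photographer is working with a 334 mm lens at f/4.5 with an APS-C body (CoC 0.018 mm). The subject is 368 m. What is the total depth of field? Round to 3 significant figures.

Hyperfocal distance H = f²/(N·c) + f = 334²/(4.5 × 0.018) + 334 = 111556/0.081 + 334 ≈ 1377568.6 mm ≈ 1378 m.
Near limit Dn = s·(H − f)/(H + s − 2f) = 368000 × (1377568.6 − 334) / (1377568.6 + 368000 − 2 × 334) = 368000 × 1377234.6 / 1744900.6 ≈ 290459 mm.
Far limit Df = s·(H − f)/(H − s) = 368000 × (1377568.6 − 334) / (1377568.6 − 368000) = 368000 × 1377234.6 / 1009568.6 ≈ 502019 mm.
Depth of field = Df − Dn = 502019 − 290459 ≈ 211560 mm ≈ 212 m.

212 m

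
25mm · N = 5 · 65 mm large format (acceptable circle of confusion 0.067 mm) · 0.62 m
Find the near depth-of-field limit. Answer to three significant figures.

470 mm

Hyperfocal distance H = f²/(N·c) + f = 25²/(5 × 0.067) + 25 = 625/0.335 + 25 ≈ 1890.7 mm ≈ 1.891 m.
Near limit Dn = s·(H − f)/(H + s − 2f) = 620 × (1890.7 − 25) / (1890.7 + 620 − 2 × 25) = 620 × 1865.7 / 2460.7 ≈ 470.08 mm.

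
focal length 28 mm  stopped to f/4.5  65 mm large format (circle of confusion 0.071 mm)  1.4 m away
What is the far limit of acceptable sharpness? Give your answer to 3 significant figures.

Hyperfocal distance H = f²/(N·c) + f = 28²/(4.5 × 0.071) + 28 = 784/0.3195 + 28 ≈ 2481.8 mm ≈ 2.482 m.
Far limit Df = s·(H − f)/(H − s) = 1400 × (2481.8 − 28) / (2481.8 − 1400) = 1400 × 2453.8 / 1081.8 ≈ 3175.5 mm ≈ 3.18 m.

3.18 m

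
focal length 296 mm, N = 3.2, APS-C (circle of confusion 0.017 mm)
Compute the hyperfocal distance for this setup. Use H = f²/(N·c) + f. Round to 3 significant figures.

1610 m

Hyperfocal distance H = f²/(N·c) + f = 296²/(3.2 × 0.017) + 296 = 87616/0.0544 + 296 ≈ 1610884.2 mm ≈ 1610 m.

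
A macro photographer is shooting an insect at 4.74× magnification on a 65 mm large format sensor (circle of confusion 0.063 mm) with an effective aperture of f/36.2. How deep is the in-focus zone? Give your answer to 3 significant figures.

At magnification m, DoF ≈ 2·N_eff·c/m² = 2 × 36.2 × 0.063 / 4.74² = 4.561 / 22.47 ≈ 0.203 mm.

0.203 mm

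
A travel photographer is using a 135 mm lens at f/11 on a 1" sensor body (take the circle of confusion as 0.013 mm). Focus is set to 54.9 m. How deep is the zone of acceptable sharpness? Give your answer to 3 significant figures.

Hyperfocal distance H = f²/(N·c) + f = 135²/(11 × 0.013) + 135 = 18225/0.143 + 135 ≈ 127582.6 mm ≈ 127.6 m.
Near limit Dn = s·(H − f)/(H + s − 2f) = 54900 × (127582.6 − 135) / (127582.6 + 54900 − 2 × 135) = 54900 × 127447.6 / 182212.6 ≈ 38399 mm.
Far limit Df = s·(H − f)/(H − s) = 54900 × (127582.6 − 135) / (127582.6 − 54900) = 54900 × 127447.6 / 72682.6 ≈ 96266 mm.
Depth of field = Df − Dn = 96266 − 38399 ≈ 57867 mm ≈ 57.9 m.

57.9 m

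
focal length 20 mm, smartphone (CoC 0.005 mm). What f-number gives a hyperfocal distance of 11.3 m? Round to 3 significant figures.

Rearrange H = f²/(N·c) + f for N: N = f² / ((H − f)·c).
N = 20² / ((11300 − 20) × 0.005) = 400 / 56.40 ≈ 7.09.

f/7.09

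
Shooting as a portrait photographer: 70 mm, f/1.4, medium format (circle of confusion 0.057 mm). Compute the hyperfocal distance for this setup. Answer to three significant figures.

Hyperfocal distance H = f²/(N·c) + f = 70²/(1.4 × 0.057) + 70 = 4900/0.0798 + 70 ≈ 61473.5 mm ≈ 61.5 m.

61.5 m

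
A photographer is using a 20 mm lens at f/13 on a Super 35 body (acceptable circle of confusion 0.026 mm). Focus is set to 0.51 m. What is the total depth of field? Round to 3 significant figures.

0.510 m

Hyperfocal distance H = f²/(N·c) + f = 20²/(13 × 0.026) + 20 = 400/0.338 + 20 ≈ 1203.4 mm ≈ 1.203 m.
Near limit Dn = s·(H − f)/(H + s − 2f) = 510 × (1203.4 − 20) / (1203.4 + 510 − 2 × 20) = 510 × 1183.4 / 1673.4 ≈ 360.67 mm.
Far limit Df = s·(H − f)/(H − s) = 510 × (1203.4 − 20) / (1203.4 − 510) = 510 × 1183.4 / 693.4 ≈ 870.38 mm.
Depth of field = Df − Dn = 870.38 − 360.67 ≈ 509.71 mm ≈ 0.510 m.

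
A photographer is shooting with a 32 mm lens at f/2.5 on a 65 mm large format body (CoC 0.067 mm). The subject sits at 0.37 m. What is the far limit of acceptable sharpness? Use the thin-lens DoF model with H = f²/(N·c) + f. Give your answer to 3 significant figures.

Hyperfocal distance H = f²/(N·c) + f = 32²/(2.5 × 0.067) + 32 = 1024/0.1675 + 32 ≈ 6145.4 mm ≈ 6.145 m.
Far limit Df = s·(H − f)/(H − s) = 370 × (6145.4 − 32) / (6145.4 − 370) = 370 × 6113.4 / 5775.4 ≈ 391.65 mm.

392 mm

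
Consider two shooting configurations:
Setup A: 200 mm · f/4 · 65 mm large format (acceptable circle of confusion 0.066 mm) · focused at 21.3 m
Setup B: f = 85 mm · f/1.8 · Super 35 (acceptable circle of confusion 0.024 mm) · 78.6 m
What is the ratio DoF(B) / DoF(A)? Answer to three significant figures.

15.6

Setup A: H = 200²/(4×0.066) + 200 ≈ 151715.2 mm; DoF = Df − Dn = 24746.1 − 18696.3 ≈ 6049.8 mm.
Setup B: H = 85²/(1.8×0.024) + 85 ≈ 167330.4 mm; DoF = Df − Dn = 148151 − 53489 ≈ 94662 mm.
Ratio = 94662 / 6049.8 ≈ 15.6.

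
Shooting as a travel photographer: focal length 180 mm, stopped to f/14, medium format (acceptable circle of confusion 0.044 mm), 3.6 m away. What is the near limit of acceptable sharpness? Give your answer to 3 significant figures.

3.38 m

Hyperfocal distance H = f²/(N·c) + f = 180²/(14 × 0.044) + 180 = 32400/0.616 + 180 ≈ 52777.4 mm ≈ 52.78 m.
Near limit Dn = s·(H − f)/(H + s − 2f) = 3600 × (52777.4 − 180) / (52777.4 + 3600 − 2 × 180) = 3600 × 52597.4 / 56017.4 ≈ 3380.2 mm ≈ 3.38 m.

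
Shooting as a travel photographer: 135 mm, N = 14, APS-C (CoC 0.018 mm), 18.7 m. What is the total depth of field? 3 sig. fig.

Hyperfocal distance H = f²/(N·c) + f = 135²/(14 × 0.018) + 135 = 18225/0.252 + 135 ≈ 72456.4 mm ≈ 72.46 m.
Near limit Dn = s·(H − f)/(H + s − 2f) = 18700 × (72456.4 − 135) / (72456.4 + 18700 − 2 × 135) = 18700 × 72321.4 / 90886.4 ≈ 14880 mm.
Far limit Df = s·(H − f)/(H − s) = 18700 × (72456.4 − 135) / (72456.4 − 18700) = 18700 × 72321.4 / 53756.4 ≈ 25158 mm.
Depth of field = Df − Dn = 25158 − 14880 ≈ 10278 mm ≈ 10.3 m.

10.3 m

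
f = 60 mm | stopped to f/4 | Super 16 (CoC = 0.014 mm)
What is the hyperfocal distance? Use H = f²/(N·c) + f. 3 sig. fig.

64.3 m

Hyperfocal distance H = f²/(N·c) + f = 60²/(4 × 0.014) + 60 = 3600/0.056 + 60 ≈ 64345.7 mm ≈ 64.3 m.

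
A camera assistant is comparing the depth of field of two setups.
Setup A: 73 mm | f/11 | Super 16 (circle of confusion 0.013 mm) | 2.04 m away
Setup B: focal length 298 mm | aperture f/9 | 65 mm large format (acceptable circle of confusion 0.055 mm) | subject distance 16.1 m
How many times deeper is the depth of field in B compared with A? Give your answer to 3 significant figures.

13.2

Setup A: H = 73²/(11×0.013) + 73 ≈ 37338.7 mm; DoF = Df − Dn = 2153.68 − 1937.72 ≈ 215.96 mm.
Setup B: H = 298²/(9×0.055) + 298 ≈ 179700.0 mm; DoF = Df − Dn = 17655.1 − 14796.7 ≈ 2858.4 mm.
Ratio = 2858.4 / 215.96 ≈ 13.2.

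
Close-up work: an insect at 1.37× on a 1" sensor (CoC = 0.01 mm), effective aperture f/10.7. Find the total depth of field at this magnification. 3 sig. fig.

0.114 mm

At magnification m, DoF ≈ 2·N_eff·c/m² = 2 × 10.7 × 0.01 / 1.37² = 0.214 / 1.877 ≈ 0.114 mm.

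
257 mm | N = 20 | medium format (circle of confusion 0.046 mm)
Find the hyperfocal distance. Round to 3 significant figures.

Hyperfocal distance H = f²/(N·c) + f = 257²/(20 × 0.046) + 257 = 66049/0.92 + 257 ≈ 72049.4 mm ≈ 72.0 m.

72.0 m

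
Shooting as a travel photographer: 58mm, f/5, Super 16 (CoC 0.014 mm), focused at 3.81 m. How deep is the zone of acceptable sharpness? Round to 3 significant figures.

0.599 m

Hyperfocal distance H = f²/(N·c) + f = 58²/(5 × 0.014) + 58 = 3364/0.07 + 58 ≈ 48115.1 mm ≈ 48.12 m.
Near limit Dn = s·(H − f)/(H + s − 2f) = 3810 × (48115.1 − 58) / (48115.1 + 3810 − 2 × 58) = 3810 × 48057.1 / 51809.1 ≈ 3534.08 mm.
Far limit Df = s·(H − f)/(H − s) = 3810 × (48115.1 − 58) / (48115.1 − 3810) = 3810 × 48057.1 / 44305.1 ≈ 4132.65 mm.
Depth of field = Df − Dn = 4132.65 − 3534.08 ≈ 598.57 mm ≈ 0.599 m.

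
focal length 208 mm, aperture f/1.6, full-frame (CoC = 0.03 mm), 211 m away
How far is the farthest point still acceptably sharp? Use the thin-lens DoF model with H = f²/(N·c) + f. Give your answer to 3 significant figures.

Hyperfocal distance H = f²/(N·c) + f = 208²/(1.6 × 0.03) + 208 = 43264/0.048 + 208 ≈ 901541.3 mm ≈ 901.5 m.
Far limit Df = s·(H − f)/(H − s) = 211000 × (901541.3 − 208) / (901541.3 − 211000) = 211000 × 901333.3 / 690541.3 ≈ 275409 mm ≈ 275 m.

275 m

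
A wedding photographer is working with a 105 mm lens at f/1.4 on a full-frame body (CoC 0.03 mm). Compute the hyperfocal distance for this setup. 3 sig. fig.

Hyperfocal distance H = f²/(N·c) + f = 105²/(1.4 × 0.03) + 105 = 11025/0.042 + 105 ≈ 262605.0 mm ≈ 263 m.

263 m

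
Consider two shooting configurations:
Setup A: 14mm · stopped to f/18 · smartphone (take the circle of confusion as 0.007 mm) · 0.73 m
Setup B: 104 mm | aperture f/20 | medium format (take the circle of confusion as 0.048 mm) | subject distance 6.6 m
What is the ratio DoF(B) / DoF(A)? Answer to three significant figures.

13.4

Setup A: H = 14²/(18×0.007) + 14 ≈ 1569.6 mm; DoF = Df − Dn = 1352.57 − 499.90 ≈ 852.67 mm.
Setup B: H = 104²/(20×0.048) + 104 ≈ 11370.7 mm; DoF = Df − Dn = 15587 − 4186 ≈ 11401 mm.
Ratio = 11401 / 852.67 ≈ 13.4.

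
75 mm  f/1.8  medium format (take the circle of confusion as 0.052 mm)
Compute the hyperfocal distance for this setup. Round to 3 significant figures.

60.2 m

Hyperfocal distance H = f²/(N·c) + f = 75²/(1.8 × 0.052) + 75 = 5625/0.0936 + 75 ≈ 60171.2 mm ≈ 60.2 m.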